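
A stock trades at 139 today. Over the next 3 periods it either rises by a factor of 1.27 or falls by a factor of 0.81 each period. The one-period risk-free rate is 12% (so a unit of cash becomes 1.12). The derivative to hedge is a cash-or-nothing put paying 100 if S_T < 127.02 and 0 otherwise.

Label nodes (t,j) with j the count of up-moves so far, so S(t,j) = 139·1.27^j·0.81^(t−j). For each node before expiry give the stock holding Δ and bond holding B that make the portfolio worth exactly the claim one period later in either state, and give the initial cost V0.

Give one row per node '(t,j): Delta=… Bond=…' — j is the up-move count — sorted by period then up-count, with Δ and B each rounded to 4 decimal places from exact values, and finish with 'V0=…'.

Since d<R<u, set p* = (R−d)/(u−d) = 0.6739; price each node as the discounted p*-expectation of its children.
Terminal values V(3,·): V(3,0)=100.0000, V(3,1)=100.0000, V(3,2)=0.0000, V(3,3)=0.0000
  t=2,j=0: stock 91.1979 → up 115.8213 (V=100.0000), down 73.8703 (V=100.0000). Price 89.2857; hedge Δ=0.0000, bond B=89.2857.
  t=2,j=1: stock 142.9893 → up 181.5964 (V=0.0000), down 115.8213 (V=100.0000). Price 29.1149; hedge Δ=-1.5203, bond B=246.5062.
  t=2,j=2: stock 224.1931 → up 284.7252 (V=0.0000), down 181.5964 (V=0.0000). Price 0.0000; hedge Δ=0.0000, bond B=0.0000.
  t=1,j=0: stock 112.5900 → up 142.9893 (V=29.1149), down 91.1979 (V=89.2857). Price 43.5141; hedge Δ=-1.1618, bond B=174.3202.
  t=1,j=1: stock 176.5300 → up 224.1931 (V=0.0000), down 142.9893 (V=29.1149). Price 8.4768; hedge Δ=-0.3585, bond B=71.7701.
  t=0,j=0: stock 139.0000 → up 176.5300 (V=8.4768), down 112.5900 (V=43.5141). Price 17.7696; hedge Δ=-0.5480, bond B=93.9378.
The time-0 hedge costs 17.7696, which is the no-arbitrage price.

(0,0): Delta=-0.5480 Bond=93.9378
(1,0): Delta=-1.1618 Bond=174.3202
(1,1): Delta=-0.3585 Bond=71.7701
(2,0): Delta=0.0000 Bond=89.2857
(2,1): Delta=-1.5203 Bond=246.5062
(2,2): Delta=0.0000 Bond=0.0000
V0=17.7696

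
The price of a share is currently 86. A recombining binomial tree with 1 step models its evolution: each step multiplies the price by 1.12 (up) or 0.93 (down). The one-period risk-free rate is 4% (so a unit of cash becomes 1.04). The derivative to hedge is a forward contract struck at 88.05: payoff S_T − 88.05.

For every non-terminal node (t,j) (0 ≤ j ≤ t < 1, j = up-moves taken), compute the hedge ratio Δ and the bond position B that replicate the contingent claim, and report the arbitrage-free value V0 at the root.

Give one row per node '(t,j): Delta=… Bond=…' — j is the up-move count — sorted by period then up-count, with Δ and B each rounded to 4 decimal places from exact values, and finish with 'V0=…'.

Since d<R<u, set p* = (R−d)/(u−d) = 0.5789; price each node as the discounted p*-expectation of its children.
Payoff layer (t=1): V(1,0)=-8.0700, V(1,1)=8.2700
Node (0,0) S=86.0000: V=(p*·8.2700+(1−p*)·-8.0700)/1.04=1.3365; Δ=(8.2700−-8.0700)/(96.3200−79.9800)=1.0000; B=V−Δ·S=-84.6635
Self-financing check: at every node Δ·S+B equals the discounted successor values.

(0,0): Delta=1.0000 Bond=-84.6635
V0=1.3365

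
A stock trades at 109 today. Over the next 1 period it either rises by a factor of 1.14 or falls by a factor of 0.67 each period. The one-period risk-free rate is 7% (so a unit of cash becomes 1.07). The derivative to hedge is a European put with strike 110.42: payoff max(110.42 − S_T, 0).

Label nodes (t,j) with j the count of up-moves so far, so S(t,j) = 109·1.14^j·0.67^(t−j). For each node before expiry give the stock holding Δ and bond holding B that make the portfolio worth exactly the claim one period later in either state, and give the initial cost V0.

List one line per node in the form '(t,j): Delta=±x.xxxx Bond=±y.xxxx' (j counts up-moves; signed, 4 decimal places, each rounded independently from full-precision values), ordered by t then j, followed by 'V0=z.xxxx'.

(0,0): Delta=-0.7298 Bond=84.7576
V0=5.2044

Since d<R<u, set p* = (R−d)/(u−d) = 0.8511; price each node as the discounted p*-expectation of its children.
Terminal values V(1,·): V(1,0)=37.3900, V(1,1)=0.0000
Node (0,0) S=109.0000: V=(p*·0.0000+(1−p*)·37.3900)/1.07=5.2044; Δ=(0.0000−37.3900)/(124.2600−73.0300)=-0.7298; B=V−Δ·S=84.7576
Root portfolio cost Δ·109+B reproduces V0=5.2044.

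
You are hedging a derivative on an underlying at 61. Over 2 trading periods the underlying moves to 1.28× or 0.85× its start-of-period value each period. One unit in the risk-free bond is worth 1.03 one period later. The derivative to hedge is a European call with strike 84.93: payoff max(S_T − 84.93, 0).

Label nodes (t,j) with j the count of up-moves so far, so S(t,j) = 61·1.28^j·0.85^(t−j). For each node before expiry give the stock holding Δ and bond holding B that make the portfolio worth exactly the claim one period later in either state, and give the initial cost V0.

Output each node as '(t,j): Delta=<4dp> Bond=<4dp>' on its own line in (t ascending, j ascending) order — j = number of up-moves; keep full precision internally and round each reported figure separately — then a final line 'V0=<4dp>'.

No-arbitrage ⇒ martingale measure with p* = (R−d)/(u−d) = 0.4186.
Terminal payoffs: V(2,0)=0.0000, V(2,1)=0.0000, V(2,2)=15.0124
  t=1,j=0: stock 51.8500 → up 66.3680 (V=0.0000), down 44.0725 (V=0.0000). Price 0.0000; hedge Δ=0.0000, bond B=0.0000.
  t=1,j=1: stock 78.0800 → up 99.9424 (V=15.0124), down 66.3680 (V=0.0000). Price 6.1012; hedge Δ=0.4471, bond B=-28.8113.
  t=0,j=0: stock 61.0000 → up 78.0800 (V=6.1012), down 51.8500 (V=0.0000). Price 2.4796; hedge Δ=0.2326, bond B=-11.7093.
The time-0 hedge costs 2.4796, which is the no-arbitrage price.

(0,0): Delta=0.2326 Bond=-11.7093
(1,0): Delta=0.0000 Bond=0.0000
(1,1): Delta=0.4471 Bond=-28.8113
V0=2.4796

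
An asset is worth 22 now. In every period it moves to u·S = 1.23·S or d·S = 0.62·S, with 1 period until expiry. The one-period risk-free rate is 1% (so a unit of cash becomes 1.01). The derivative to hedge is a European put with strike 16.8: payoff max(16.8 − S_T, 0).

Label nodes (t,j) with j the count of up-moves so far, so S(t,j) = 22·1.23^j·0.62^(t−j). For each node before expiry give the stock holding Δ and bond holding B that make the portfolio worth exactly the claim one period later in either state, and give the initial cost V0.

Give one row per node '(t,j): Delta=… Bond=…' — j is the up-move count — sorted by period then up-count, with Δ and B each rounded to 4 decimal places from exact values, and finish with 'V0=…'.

(0,0): Delta=-0.2355 Bond=6.3087
V0=1.1284

No-arbitrage ⇒ martingale measure with p* = (R−d)/(u−d) = 0.6393.
Terminal values V(1,·): V(1,0)=3.1600, V(1,1)=0.0000
(0,0): S=22.0000. Δ = (V_up−V_dn)/(S_up−S_dn) = (0.0000−3.1600)/(27.0600−13.6400) = -0.2355. V = [p*·0.0000 + (1−p*)·3.1600]/1.01 = 1.1284. B = V − Δ·S = 6.3087.
Check: Δ(0,0)·S0 + B(0,0) = 1.1284 = V0.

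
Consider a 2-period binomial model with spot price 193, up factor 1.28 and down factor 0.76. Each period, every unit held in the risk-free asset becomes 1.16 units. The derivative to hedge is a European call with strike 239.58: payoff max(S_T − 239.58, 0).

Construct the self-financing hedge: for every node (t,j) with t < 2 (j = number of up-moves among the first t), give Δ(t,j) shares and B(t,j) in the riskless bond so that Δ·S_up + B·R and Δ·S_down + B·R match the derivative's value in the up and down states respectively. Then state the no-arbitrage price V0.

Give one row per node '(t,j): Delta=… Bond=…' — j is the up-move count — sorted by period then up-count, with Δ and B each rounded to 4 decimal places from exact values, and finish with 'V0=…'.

Since d<R<u, set p* = (R−d)/(u−d) = 0.7692; price each node as the discounted p*-expectation of its children.
Payoff layer (t=2): V(2,0)=0.0000, V(2,1)=0.0000, V(2,2)=76.6312
  t=1,j=0: stock 146.6800 → up 187.7504 (V=0.0000), down 111.4768 (V=0.0000). Price 0.0000; hedge Δ=0.0000, bond B=0.0000.
  t=1,j=1: stock 247.0400 → up 316.2112 (V=76.6312), down 187.7504 (V=0.0000). Price 50.8164; hedge Δ=0.5965, bond B=-96.5512.
  t=0,j=0: stock 193.0000 → up 247.0400 (V=50.8164), down 146.6800 (V=0.0000). Price 33.6979; hedge Δ=0.5063, bond B=-64.0260.
Root portfolio cost Δ·193+B reproduces V0=33.6979.

(0,0): Delta=0.5063 Bond=-64.0260
(1,0): Delta=0.0000 Bond=0.0000
(1,1): Delta=0.5965 Bond=-96.5512
V0=33.6979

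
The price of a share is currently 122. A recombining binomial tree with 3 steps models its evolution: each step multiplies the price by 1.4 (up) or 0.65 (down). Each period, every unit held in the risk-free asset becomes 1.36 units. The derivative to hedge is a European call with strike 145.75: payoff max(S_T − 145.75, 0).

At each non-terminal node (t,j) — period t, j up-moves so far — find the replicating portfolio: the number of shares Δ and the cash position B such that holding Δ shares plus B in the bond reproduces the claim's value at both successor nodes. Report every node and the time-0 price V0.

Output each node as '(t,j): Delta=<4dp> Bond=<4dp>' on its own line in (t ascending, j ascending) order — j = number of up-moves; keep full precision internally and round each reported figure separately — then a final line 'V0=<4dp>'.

Risk-neutral probability p* = (R−d)/(u−d) = (1.36−0.65)/(1.4−0.65) = 0.9467.
Payoff layer (t=3): V(3,0)=0.0000, V(3,1)=0.0000, V(3,2)=9.6780, V(3,3)=189.0180
(2,0): S=51.5450. Δ = (V_up−V_dn)/(S_up−S_dn) = (0.0000−0.0000)/(72.1630−33.5042) = 0.0000. V = [p*·0.0000 + (1−p*)·0.0000]/1.36 = 0.0000. B = V − Δ·S = 0.0000.
(2,1): S=111.0200. Δ = (V_up−V_dn)/(S_up−S_dn) = (9.6780−0.0000)/(155.4280−72.1630) = 0.1162. V = [p*·9.6780 + (1−p*)·0.0000]/1.36 = 6.7366. B = V − Δ·S = -6.1674.
(2,2): S=239.1200. Δ = (V_up−V_dn)/(S_up−S_dn) = (189.0180−9.6780)/(334.7680−155.4280) = 1.0000. V = [p*·189.0180 + (1−p*)·9.6780]/1.36 = 131.9509. B = V − Δ·S = -107.1691.
(1,0): S=79.3000. Δ = (V_up−V_dn)/(S_up−S_dn) = (6.7366−0.0000)/(111.0200−51.5450) = 0.1133. V = [p*·6.7366 + (1−p*)·0.0000]/1.36 = 4.6892. B = V − Δ·S = -4.2930.
(1,1): S=170.8000. Δ = (V_up−V_dn)/(S_up−S_dn) = (131.9509−6.7366)/(239.1200−111.0200) = 0.9775. V = [p*·131.9509 + (1−p*)·6.7366]/1.36 = 92.1123. B = V − Δ·S = -74.8400.
(0,0): S=122.0000. Δ = (V_up−V_dn)/(S_up−S_dn) = (92.1123−4.6892)/(170.8000−79.3000) = 0.9554. V = [p*·92.1123 + (1−p*)·4.6892]/1.36 = 64.3013. B = V − Δ·S = -52.2628.
Check: Δ(0,0)·S0 + B(0,0) = 64.3013 = V0.

(0,0): Delta=0.9554 Bond=-52.2628
(1,0): Delta=0.1133 Bond=-4.2930
(1,1): Delta=0.9775 Bond=-74.8400
(2,0): Delta=0.0000 Bond=0.0000
(2,1): Delta=0.1162 Bond=-6.1674
(2,2): Delta=1.0000 Bond=-107.1691
V0=64.3013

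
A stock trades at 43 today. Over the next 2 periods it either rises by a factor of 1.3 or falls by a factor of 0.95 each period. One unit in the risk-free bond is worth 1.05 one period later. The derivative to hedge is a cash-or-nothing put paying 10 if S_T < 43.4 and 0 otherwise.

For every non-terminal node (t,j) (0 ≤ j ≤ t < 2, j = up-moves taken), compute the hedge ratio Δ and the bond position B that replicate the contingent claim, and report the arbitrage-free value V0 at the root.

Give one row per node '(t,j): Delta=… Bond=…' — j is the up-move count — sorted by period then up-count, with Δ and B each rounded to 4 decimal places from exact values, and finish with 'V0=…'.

(0,0): Delta=-0.4520 Bond=24.0640
(1,0): Delta=-0.6994 Bond=35.3741
(1,1): Delta=0.0000 Bond=0.0000
V0=4.6277

Since d<R<u, set p* = (R−d)/(u−d) = 0.2857; price each node as the discounted p*-expectation of its children.
Terminal values V(2,·): V(2,0)=10.0000, V(2,1)=0.0000, V(2,2)=0.0000
(1,0): S=40.8500. Δ = (V_up−V_dn)/(S_up−S_dn) = (0.0000−10.0000)/(53.1050−38.8075) = -0.6994. V = [p*·0.0000 + (1−p*)·10.0000]/1.05 = 6.8027. B = V − Δ·S = 35.3741.
(1,1): S=55.9000. Δ = (V_up−V_dn)/(S_up−S_dn) = (0.0000−0.0000)/(72.6700−53.1050) = 0.0000. V = [p*·0.0000 + (1−p*)·0.0000]/1.05 = 0.0000. B = V − Δ·S = 0.0000.
(0,0): S=43.0000. Δ = (V_up−V_dn)/(S_up−S_dn) = (0.0000−6.8027)/(55.9000−40.8500) = -0.4520. V = [p*·0.0000 + (1−p*)·6.8027]/1.05 = 4.6277. B = V − Δ·S = 24.0640.
Each (Δ,B) replicates both successor values, so the strategy is self-financing and V0 is arbitrage-free.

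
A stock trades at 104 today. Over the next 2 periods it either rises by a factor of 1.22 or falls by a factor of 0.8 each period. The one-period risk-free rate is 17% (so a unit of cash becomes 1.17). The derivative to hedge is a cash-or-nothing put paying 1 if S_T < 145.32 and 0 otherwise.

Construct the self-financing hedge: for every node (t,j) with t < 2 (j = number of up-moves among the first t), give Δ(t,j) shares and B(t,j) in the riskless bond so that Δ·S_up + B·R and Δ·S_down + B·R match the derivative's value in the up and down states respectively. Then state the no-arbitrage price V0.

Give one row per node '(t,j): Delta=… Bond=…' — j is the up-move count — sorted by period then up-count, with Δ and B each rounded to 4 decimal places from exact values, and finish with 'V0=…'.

(0,0): Delta=-0.0172 Bond=1.9563
(1,0): Delta=0.0000 Bond=0.8547
(1,1): Delta=-0.0188 Bond=2.4827
V0=0.1636

The replicating-portfolio and risk-neutral prices coincide; use p* = (1.17−0.8)/(1.22−0.8) = 0.8810 for the latter.
Payoff layer (t=2): V(2,0)=1.0000, V(2,1)=1.0000, V(2,2)=0.0000
(1,0): S=83.2000. Δ = (V_up−V_dn)/(S_up−S_dn) = (1.0000−1.0000)/(101.5040−66.5600) = 0.0000. V = [p*·1.0000 + (1−p*)·1.0000]/1.17 = 0.8547. B = V − Δ·S = 0.8547.
(1,1): S=126.8800. Δ = (V_up−V_dn)/(S_up−S_dn) = (0.0000−1.0000)/(154.7936−101.5040) = -0.0188. V = [p*·0.0000 + (1−p*)·1.0000]/1.17 = 0.1018. B = V − Δ·S = 2.4827.
(0,0): S=104.0000. Δ = (V_up−V_dn)/(S_up−S_dn) = (0.1018−0.8547)/(126.8800−83.2000) = -0.0172. V = [p*·0.1018 + (1−p*)·0.8547]/1.17 = 0.1636. B = V − Δ·S = 1.9563.
Self-financing check: at every node Δ·S+B equals the discounted successor values.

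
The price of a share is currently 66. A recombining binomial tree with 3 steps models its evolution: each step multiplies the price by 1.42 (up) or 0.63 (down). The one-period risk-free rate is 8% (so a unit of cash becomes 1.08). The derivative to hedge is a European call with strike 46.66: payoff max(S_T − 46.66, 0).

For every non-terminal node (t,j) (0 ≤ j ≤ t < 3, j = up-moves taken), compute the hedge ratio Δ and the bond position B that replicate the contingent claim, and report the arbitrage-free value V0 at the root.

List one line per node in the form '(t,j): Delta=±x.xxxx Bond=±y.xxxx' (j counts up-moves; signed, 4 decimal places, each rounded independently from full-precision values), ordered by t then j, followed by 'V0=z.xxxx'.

(0,0): Delta=0.8607 Bond=-23.5593
(1,0): Delta=0.5970 Bond=-14.4805
(1,1): Delta=0.9491 Bond=-33.7276
(2,0): Delta=0.0000 Bond=0.0000
(2,1): Delta=0.7971 Bond=-27.4550
(2,2): Delta=1.0000 Bond=-43.2037
V0=33.2458

No-arbitrage ⇒ martingale measure with p* = (R−d)/(u−d) = 0.5696.
Terminal values V(3,·): V(3,0)=0.0000, V(3,1)=0.0000, V(3,2)=37.1819, V(3,3)=142.3170
Node (2,0) S=26.1954: V=(p*·0.0000+(1−p*)·0.0000)/1.08=0.0000; Δ=(0.0000−0.0000)/(37.1975−16.5031)=0.0000; B=V−Δ·S=0.0000
Node (2,1) S=59.0436: V=(p*·37.1819+(1−p*)·0.0000)/1.08=19.6107; Δ=(37.1819−0.0000)/(83.8419−37.1975)=0.7971; B=V−Δ·S=-27.4550
Node (2,2) S=133.0824: V=(p*·142.3170+(1−p*)·37.1819)/1.08=89.8787; Δ=(142.3170−37.1819)/(188.9770−83.8419)=1.0000; B=V−Δ·S=-43.2037
Node (1,0) S=41.5800: V=(p*·19.6107+(1−p*)·0.0000)/1.08=10.3432; Δ=(19.6107−0.0000)/(59.0436−26.1954)=0.5970; B=V−Δ·S=-14.4805
Node (1,1) S=93.7200: V=(p*·89.8787+(1−p*)·19.6107)/1.08=55.2192; Δ=(89.8787−19.6107)/(133.0824−59.0436)=0.9491; B=V−Δ·S=-33.7276
Node (0,0) S=66.0000: V=(p*·55.2192+(1−p*)·10.3432)/1.08=33.2458; Δ=(55.2192−10.3432)/(93.7200−41.5800)=0.8607; B=V−Δ·S=-23.5593
Check: Δ(0,0)·S0 + B(0,0) = 33.2458 = V0.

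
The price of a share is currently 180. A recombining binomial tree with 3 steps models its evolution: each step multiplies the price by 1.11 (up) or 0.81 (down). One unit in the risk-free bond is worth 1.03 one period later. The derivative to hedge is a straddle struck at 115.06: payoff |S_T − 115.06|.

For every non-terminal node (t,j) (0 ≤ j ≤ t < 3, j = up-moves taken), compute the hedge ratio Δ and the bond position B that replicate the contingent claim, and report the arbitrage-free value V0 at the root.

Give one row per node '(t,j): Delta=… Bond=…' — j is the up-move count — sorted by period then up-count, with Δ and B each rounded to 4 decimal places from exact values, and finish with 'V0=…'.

No-arbitrage ⇒ martingale measure with p* = (R−d)/(u−d) = 0.7333.
At expiry t=3: V(3,0)=19.4006, V(3,1)=16.0288, V(3,2)=64.5802, V(3,3)=131.1136
(2,0): S=118.0980. Δ = (V_up−V_dn)/(S_up−S_dn) = (16.0288−19.4006)/(131.0888−95.6594) = -0.0952. V = [p*·16.0288 + (1−p*)·19.4006]/1.03 = 16.4349. B = V − Δ·S = 27.6744.
(2,1): S=161.8380. Δ = (V_up−V_dn)/(S_up−S_dn) = (64.5802−16.0288)/(179.6402−131.0888) = 1.0000. V = [p*·64.5802 + (1−p*)·16.0288]/1.03 = 50.1293. B = V − Δ·S = -111.7087.
(2,2): S=221.7780. Δ = (V_up−V_dn)/(S_up−S_dn) = (131.1136−64.5802)/(246.1736−179.6402) = 1.0000. V = [p*·131.1136 + (1−p*)·64.5802]/1.03 = 110.0693. B = V − Δ·S = -111.7087.
(1,0): S=145.8000. Δ = (V_up−V_dn)/(S_up−S_dn) = (50.1293−16.4349)/(161.8380−118.0980) = 0.7703. V = [p*·50.1293 + (1−p*)·16.4349]/1.03 = 39.9457. B = V − Δ·S = -72.3688.
(1,1): S=199.8000. Δ = (V_up−V_dn)/(S_up−S_dn) = (110.0693−50.1293)/(221.7780−161.8380) = 1.0000. V = [p*·110.0693 + (1−p*)·50.1293]/1.03 = 91.3449. B = V − Δ·S = -108.4551.
(0,0): S=180.0000. Δ = (V_up−V_dn)/(S_up−S_dn) = (91.3449−39.9457)/(199.8000−145.8000) = 0.9518. V = [p*·91.3449 + (1−p*)·39.9457]/1.03 = 75.3771. B = V − Δ·S = -95.9535.
Check: Δ(0,0)·S0 + B(0,0) = 75.3771 = V0.

(0,0): Delta=0.9518 Bond=-95.9535
(1,0): Delta=0.7703 Bond=-72.3688
(1,1): Delta=1.0000 Bond=-108.4551
(2,0): Delta=-0.0952 Bond=27.6744
(2,1): Delta=1.0000 Bond=-111.7087
(2,2): Delta=1.0000 Bond=-111.7087
V0=75.3771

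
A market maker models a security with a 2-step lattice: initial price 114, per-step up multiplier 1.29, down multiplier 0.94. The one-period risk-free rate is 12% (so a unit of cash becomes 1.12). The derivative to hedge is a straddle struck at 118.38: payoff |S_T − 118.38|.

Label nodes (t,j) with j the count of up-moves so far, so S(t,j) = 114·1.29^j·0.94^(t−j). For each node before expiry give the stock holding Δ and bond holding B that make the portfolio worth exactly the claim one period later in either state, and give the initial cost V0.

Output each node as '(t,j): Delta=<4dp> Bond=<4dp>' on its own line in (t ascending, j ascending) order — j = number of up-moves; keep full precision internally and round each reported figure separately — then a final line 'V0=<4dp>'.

(0,0): Delta=0.6163 Bond=-43.9949
(1,0): Delta=0.0588 Bond=10.4668
(1,1): Delta=1.0000 Bond=-105.6964
V0=26.2670

Since d<R<u, set p* = (R−d)/(u−d) = 0.5143; price each node as the discounted p*-expectation of its children.
Terminal payoffs: V(2,0)=17.6496, V(2,1)=19.8564, V(2,2)=71.3274
Node (1,0) S=107.1600: V=(p*·19.8564+(1−p*)·17.6496)/1.12=16.7719; Δ=(19.8564−17.6496)/(138.2364−100.7304)=0.0588; B=V−Δ·S=10.4668
Node (1,1) S=147.0600: V=(p*·71.3274+(1−p*)·19.8564)/1.12=41.3636; Δ=(71.3274−19.8564)/(189.7074−138.2364)=1.0000; B=V−Δ·S=-105.6964
Node (0,0) S=114.0000: V=(p*·41.3636+(1−p*)·16.7719)/1.12=26.2670; Δ=(41.3636−16.7719)/(147.0600−107.1600)=0.6163; B=V−Δ·S=-43.9949
Root portfolio cost Δ·114+B reproduces V0=26.2670.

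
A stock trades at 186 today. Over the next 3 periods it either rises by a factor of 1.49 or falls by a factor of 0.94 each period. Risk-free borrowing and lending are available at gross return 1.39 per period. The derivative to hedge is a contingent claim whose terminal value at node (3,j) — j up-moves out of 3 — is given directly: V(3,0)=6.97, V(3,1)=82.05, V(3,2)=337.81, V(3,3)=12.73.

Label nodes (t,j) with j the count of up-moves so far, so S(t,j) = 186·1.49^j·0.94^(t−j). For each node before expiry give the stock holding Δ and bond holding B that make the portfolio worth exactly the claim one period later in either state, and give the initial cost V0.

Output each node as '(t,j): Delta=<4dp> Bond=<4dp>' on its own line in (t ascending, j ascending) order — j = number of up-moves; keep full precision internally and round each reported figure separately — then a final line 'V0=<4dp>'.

Under the risk-neutral measure, an up-move has probability p* = (R−d)/(u−d) = 0.8182 and values discount at R = 1.39.
Terminal values V(3,·): V(3,0)=6.9700, V(3,1)=82.0500, V(3,2)=337.8100, V(3,3)=12.7300
  t=2,j=0: stock 164.3496 → up 244.8809 (V=82.0500), down 154.4886 (V=6.9700). Price 49.2080; hedge Δ=0.8306, bond B=-87.3011.
  t=2,j=1: stock 260.5116 → up 388.1623 (V=337.8100), down 244.8809 (V=82.0500). Price 209.5742; hedge Δ=1.7850, bond B=-255.4440.
  t=2,j=2: stock 412.9386 → up 615.2785 (V=12.7300), down 388.1623 (V=337.8100). Price 51.6802; hedge Δ=-1.4313, bond B=642.7347.
  t=1,j=0: stock 174.8400 → up 260.5116 (V=209.5742), down 164.3496 (V=49.2080). Price 129.7962; hedge Δ=1.6677, bond B=-161.7788.
  t=1,j=1: stock 277.1400 → up 412.9386 (V=51.6802), down 260.5116 (V=209.5742). Price 57.8332; hedge Δ=-1.0359, bond B=344.9133.
  t=0,j=0: stock 186.0000 → up 277.1400 (V=57.8332), down 174.8400 (V=129.7962). Price 51.0197; hedge Δ=-0.7035, bond B=181.8615.
Self-financing check: at every node Δ·S+B equals the discounted successor values.

(0,0): Delta=-0.7035 Bond=181.8615
(1,0): Delta=1.6677 Bond=-161.7788
(1,1): Delta=-1.0359 Bond=344.9133
(2,0): Delta=0.8306 Bond=-87.3011
(2,1): Delta=1.7850 Bond=-255.4440
(2,2): Delta=-1.4313 Bond=642.7347
V0=51.0197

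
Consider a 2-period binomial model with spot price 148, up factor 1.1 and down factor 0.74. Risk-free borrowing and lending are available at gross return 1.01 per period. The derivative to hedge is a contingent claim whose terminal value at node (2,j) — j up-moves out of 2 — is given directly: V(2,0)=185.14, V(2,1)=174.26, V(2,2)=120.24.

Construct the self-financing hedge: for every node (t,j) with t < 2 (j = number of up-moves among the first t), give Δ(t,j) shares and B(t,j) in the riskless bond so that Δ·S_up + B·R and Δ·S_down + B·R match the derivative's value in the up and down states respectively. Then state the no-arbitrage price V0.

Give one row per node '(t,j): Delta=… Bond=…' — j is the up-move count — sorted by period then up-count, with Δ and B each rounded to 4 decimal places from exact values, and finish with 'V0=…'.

(0,0): Delta=-0.8034 Bond=260.6136
(1,0): Delta=-0.2760 Bond=205.4499
(1,1): Delta=-0.9217 Bond=282.4763
V0=141.7055

Under the risk-neutral measure, an up-move has probability p* = (R−d)/(u−d) = 0.7500 and values discount at R = 1.01.
Terminal values V(2,·): V(2,0)=185.1400, V(2,1)=174.2600, V(2,2)=120.2400
(1,0): S=109.5200. Δ = (V_up−V_dn)/(S_up−S_dn) = (174.2600−185.1400)/(120.4720−81.0448) = -0.2760. V = [p*·174.2600 + (1−p*)·185.1400]/1.01 = 175.2277. B = V − Δ·S = 205.4499.
(1,1): S=162.8000. Δ = (V_up−V_dn)/(S_up−S_dn) = (120.2400−174.2600)/(179.0800−120.4720) = -0.9217. V = [p*·120.2400 + (1−p*)·174.2600]/1.01 = 132.4208. B = V − Δ·S = 282.4763.
(0,0): S=148.0000. Δ = (V_up−V_dn)/(S_up−S_dn) = (132.4208−175.2277)/(162.8000−109.5200) = -0.8034. V = [p*·132.4208 + (1−p*)·175.2277]/1.01 = 141.7055. B = V − Δ·S = 260.6136.
Each (Δ,B) replicates both successor values, so the strategy is self-financing and V0 is arbitrage-free.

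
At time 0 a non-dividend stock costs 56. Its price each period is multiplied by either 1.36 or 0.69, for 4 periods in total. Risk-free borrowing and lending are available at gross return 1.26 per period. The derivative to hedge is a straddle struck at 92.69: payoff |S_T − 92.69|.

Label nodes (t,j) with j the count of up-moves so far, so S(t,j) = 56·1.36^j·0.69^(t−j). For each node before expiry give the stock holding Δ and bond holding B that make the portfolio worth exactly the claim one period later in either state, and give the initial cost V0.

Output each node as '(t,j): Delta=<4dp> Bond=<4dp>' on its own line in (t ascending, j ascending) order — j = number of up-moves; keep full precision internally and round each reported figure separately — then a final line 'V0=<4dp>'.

Risk-neutral probability p* = (R−d)/(u−d) = (1.26−0.69)/(1.36−0.69) = 0.8507.
At expiry t=4: V(4,0)=79.9964, V(4,1)=67.6708, V(4,2)=43.3767, V(4,3)=4.5072, V(4,4)=98.8871
Node (3,0) S=18.3965: V=(p*·67.6708+(1−p*)·79.9964)/1.26=55.1670; Δ=(67.6708−79.9964)/(25.0192−12.6936)=-1.0000; B=V−Δ·S=73.5635
Node (3,1) S=36.2598: V=(p*·43.3767+(1−p*)·67.6708)/1.26=37.3037; Δ=(43.3767−67.6708)/(49.3133−25.0192)=-1.0000; B=V−Δ·S=73.5635
Node (3,2) S=71.4685: V=(p*·4.5072+(1−p*)·43.3767)/1.26=8.1815; Δ=(4.5072−43.3767)/(97.1972−49.3133)=-0.8117; B=V−Δ·S=66.1956
Node (3,3) S=140.8655: V=(p*·98.8871+(1−p*)·4.5072)/1.26=67.3020; Δ=(98.8871−4.5072)/(191.5771−97.1972)=1.0000; B=V−Δ·S=-73.5635
Node (2,0) S=26.6616: V=(p*·37.3037+(1−p*)·55.1670)/1.26=31.7221; Δ=(37.3037−55.1670)/(36.2598−18.3965)=-1.0000; B=V−Δ·S=58.3837
Node (2,1) S=52.5504: V=(p*·8.1815+(1−p*)·37.3037)/1.26=9.9429; Δ=(8.1815−37.3037)/(71.4685−36.2598)=-0.8271; B=V−Δ·S=53.4090
Node (2,2) S=103.5776: V=(p*·67.3020+(1−p*)·8.1815)/1.26=46.4112; Δ=(67.3020−8.1815)/(140.8655−71.4685)=0.8519; B=V−Δ·S=-41.8285
Node (1,0) S=38.6400: V=(p*·9.9429+(1−p*)·31.7221)/1.26=10.4711; Δ=(9.9429−31.7221)/(52.5504−26.6616)=-0.8413; B=V−Δ·S=42.9774
Node (1,1) S=76.1600: V=(p*·46.4112+(1−p*)·9.9429)/1.26=32.5144; Δ=(46.4112−9.9429)/(103.5776−52.5504)=0.7147; B=V−Δ·S=-21.9158
Node (0,0) S=56.0000: V=(p*·32.5144+(1−p*)·10.4711)/1.26=23.1939; Δ=(32.5144−10.4711)/(76.1600−38.6400)=0.5875; B=V−Δ·S=-9.7066
Self-financing check: at every node Δ·S+B equals the discounted successor values.

(0,0): Delta=0.5875 Bond=-9.7066
(1,0): Delta=-0.8413 Bond=42.9774
(1,1): Delta=0.7147 Bond=-21.9158
(2,0): Delta=-1.0000 Bond=58.3837
(2,1): Delta=-0.8271 Bond=53.4090
(2,2): Delta=0.8519 Bond=-41.8285
(3,0): Delta=-1.0000 Bond=73.5635
(3,1): Delta=-1.0000 Bond=73.5635
(3,2): Delta=-0.8117 Bond=66.1956
(3,3): Delta=1.0000 Bond=-73.5635
V0=23.1939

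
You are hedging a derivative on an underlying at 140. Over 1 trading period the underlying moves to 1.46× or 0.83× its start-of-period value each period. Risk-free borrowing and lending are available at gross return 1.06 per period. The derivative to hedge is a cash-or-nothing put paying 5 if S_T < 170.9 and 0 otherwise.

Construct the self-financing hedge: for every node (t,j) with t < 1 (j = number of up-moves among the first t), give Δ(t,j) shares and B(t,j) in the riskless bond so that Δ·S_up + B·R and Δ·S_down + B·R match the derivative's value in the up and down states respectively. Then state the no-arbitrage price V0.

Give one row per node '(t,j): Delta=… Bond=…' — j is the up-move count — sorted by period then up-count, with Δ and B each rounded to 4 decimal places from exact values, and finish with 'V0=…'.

No-arbitrage ⇒ martingale measure with p* = (R−d)/(u−d) = 0.3651.
Terminal payoffs: V(1,0)=5.0000, V(1,1)=0.0000
Node (0,0) S=140.0000: V=(p*·0.0000+(1−p*)·5.0000)/1.06=2.9949; Δ=(0.0000−5.0000)/(204.4000−116.2000)=-0.0567; B=V−Δ·S=10.9314
Check: Δ(0,0)·S0 + B(0,0) = 2.9949 = V0.

(0,0): Delta=-0.0567 Bond=10.9314
V0=2.9949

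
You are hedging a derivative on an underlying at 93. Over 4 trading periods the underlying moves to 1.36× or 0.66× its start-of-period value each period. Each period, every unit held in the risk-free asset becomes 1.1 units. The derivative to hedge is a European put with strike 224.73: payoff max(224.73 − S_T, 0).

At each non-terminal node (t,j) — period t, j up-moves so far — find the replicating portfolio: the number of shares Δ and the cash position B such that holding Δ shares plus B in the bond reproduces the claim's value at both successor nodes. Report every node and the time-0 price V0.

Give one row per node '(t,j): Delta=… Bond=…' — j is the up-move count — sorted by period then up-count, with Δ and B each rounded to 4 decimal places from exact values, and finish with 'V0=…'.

(0,0): Delta=-0.7322 Bond=138.5519
(1,0): Delta=-1.0000 Bond=168.8430
(1,1): Delta=-0.6554 Bond=142.6949
(2,0): Delta=-1.0000 Bond=185.7273
(2,1): Delta=-1.0000 Bond=185.7273
(2,2): Delta=-0.5566 Bond=139.9682
(3,0): Delta=-1.0000 Bond=204.3000
(3,1): Delta=-1.0000 Bond=204.3000
(3,2): Delta=-1.0000 Bond=204.3000
(3,3): Delta=-0.4295 Bond=124.2215
V0=70.4548

The replicating-portfolio and risk-neutral prices coincide; use p* = (1.1−0.66)/(1.36−0.66) = 0.6286 for the latter.
At expiry t=4: V(4,0)=207.0835, V(4,1)=188.3675, V(4,2)=149.8012, V(4,3)=70.3313, V(4,4)=0.0000
(3,0): S=26.7371. Δ = (V_up−V_dn)/(S_up−S_dn) = (188.3675−207.0835)/(36.3625−17.6465) = -1.0000. V = [p*·188.3675 + (1−p*)·207.0835]/1.1 = 177.5629. B = V − Δ·S = 204.3000.
(3,1): S=55.0947. Δ = (V_up−V_dn)/(S_up−S_dn) = (149.8012−188.3675)/(74.9288−36.3625) = -1.0000. V = [p*·149.8012 + (1−p*)·188.3675]/1.1 = 149.2053. B = V − Δ·S = 204.3000.
(3,2): S=113.5284. Δ = (V_up−V_dn)/(S_up−S_dn) = (70.3313−149.8012)/(154.3987−74.9288) = -1.0000. V = [p*·70.3313 + (1−p*)·149.8012]/1.1 = 90.7716. B = V − Δ·S = 204.3000.
(3,3): S=233.9374. Δ = (V_up−V_dn)/(S_up−S_dn) = (0.0000−70.3313)/(318.1549−154.3987) = -0.4295. V = [p*·0.0000 + (1−p*)·70.3313]/1.1 = 23.7482. B = V − Δ·S = 124.2215.
(2,0): S=40.5108. Δ = (V_up−V_dn)/(S_up−S_dn) = (149.2053−177.5629)/(55.0947−26.7371) = -1.0000. V = [p*·149.2053 + (1−p*)·177.5629]/1.1 = 145.2165. B = V − Δ·S = 185.7273.
(2,1): S=83.4768. Δ = (V_up−V_dn)/(S_up−S_dn) = (90.7716−149.2053)/(113.5284−55.0947) = -1.0000. V = [p*·90.7716 + (1−p*)·149.2053]/1.1 = 102.2505. B = V − Δ·S = 185.7273.
(2,2): S=172.0128. Δ = (V_up−V_dn)/(S_up−S_dn) = (23.7482−90.7716)/(233.9374−113.5284) = -0.5566. V = [p*·23.7482 + (1−p*)·90.7716]/1.1 = 44.2206. B = V − Δ·S = 139.9682.
(1,0): S=61.3800. Δ = (V_up−V_dn)/(S_up−S_dn) = (102.2505−145.2165)/(83.4768−40.5108) = -1.0000. V = [p*·102.2505 + (1−p*)·145.2165]/1.1 = 107.4630. B = V − Δ·S = 168.8430.
(1,1): S=126.4800. Δ = (V_up−V_dn)/(S_up−S_dn) = (44.2206−102.2505)/(172.0128−83.4768) = -0.6554. V = [p*·44.2206 + (1−p*)·102.2505]/1.1 = 59.7950. B = V − Δ·S = 142.6949.
(0,0): S=93.0000. Δ = (V_up−V_dn)/(S_up−S_dn) = (59.7950−107.4630)/(126.4800−61.3800) = -0.7322. V = [p*·59.7950 + (1−p*)·107.4630]/1.1 = 70.4548. B = V − Δ·S = 138.5519.
Self-financing check: at every node Δ·S+B equals the discounted successor values.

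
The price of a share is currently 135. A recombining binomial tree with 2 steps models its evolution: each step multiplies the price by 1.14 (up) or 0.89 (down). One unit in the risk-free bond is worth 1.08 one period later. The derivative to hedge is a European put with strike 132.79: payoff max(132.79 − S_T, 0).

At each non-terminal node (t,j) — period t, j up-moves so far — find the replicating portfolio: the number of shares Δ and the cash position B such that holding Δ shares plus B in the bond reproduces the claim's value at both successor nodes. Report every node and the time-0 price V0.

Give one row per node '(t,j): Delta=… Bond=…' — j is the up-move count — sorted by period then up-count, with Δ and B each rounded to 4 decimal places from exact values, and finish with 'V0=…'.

Under the risk-neutral measure, an up-move has probability p* = (R−d)/(u−d) = 0.7600 and values discount at R = 1.08.
Terminal values V(2,·): V(2,0)=25.8565, V(2,1)=0.0000, V(2,2)=0.0000
  t=1,j=0: stock 120.1500 → up 136.9710 (V=0.0000), down 106.9335 (V=25.8565). Price 5.7459; hedge Δ=-0.8608, bond B=109.1719.
  t=1,j=1: stock 153.9000 → up 175.4460 (V=0.0000), down 136.9710 (V=0.0000). Price 0.0000; hedge Δ=0.0000, bond B=0.0000.
  t=0,j=0: stock 135.0000 → up 153.9000 (V=0.0000), down 120.1500 (V=5.7459). Price 1.2769; hedge Δ=-0.1702, bond B=24.2604.
The time-0 hedge costs 1.2769, which is the no-arbitrage price.

(0,0): Delta=-0.1702 Bond=24.2604
(1,0): Delta=-0.8608 Bond=109.1719
(1,1): Delta=0.0000 Bond=0.0000
V0=1.2769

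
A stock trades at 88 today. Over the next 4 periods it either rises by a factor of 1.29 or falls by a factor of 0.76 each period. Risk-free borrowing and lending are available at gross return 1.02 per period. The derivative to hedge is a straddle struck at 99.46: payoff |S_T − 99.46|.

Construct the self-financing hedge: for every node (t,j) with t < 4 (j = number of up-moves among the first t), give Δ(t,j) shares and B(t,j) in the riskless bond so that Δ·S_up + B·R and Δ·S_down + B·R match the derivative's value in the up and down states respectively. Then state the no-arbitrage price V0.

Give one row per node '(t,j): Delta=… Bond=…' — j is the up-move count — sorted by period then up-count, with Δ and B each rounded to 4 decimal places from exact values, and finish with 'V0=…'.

(0,0): Delta=0.1332 Bond=27.2055
(1,0): Delta=-0.4243 Bond=65.0351
(1,1): Delta=0.4743 Bond=-10.9700
(2,0): Delta=-1.0000 Bond=95.5978
(2,1): Delta=-0.0721 Bond=35.9483
(2,2): Delta=0.8085 Bond=-60.1401
(3,0): Delta=-1.0000 Bond=97.5098
(3,1): Delta=-1.0000 Bond=97.5098
(3,2): Delta=0.4956 Bond=-26.5154
(3,3): Delta=1.0000 Bond=-97.5098
V0=38.9268

The replicating-portfolio and risk-neutral prices coincide; use p* = (1.02−0.76)/(1.29−0.76) = 0.4906 for the latter.
Terminal values V(4,·): V(4,0)=70.1013, V(4,1)=49.6274, V(4,2)=14.8758, V(4,3)=44.1106, V(4,4)=144.2321
(3,0): S=38.6299. Δ = (V_up−V_dn)/(S_up−S_dn) = (49.6274−70.1013)/(49.8326−29.3587) = -1.0000. V = [p*·49.6274 + (1−p*)·70.1013]/1.02 = 58.8799. B = V − Δ·S = 97.5098.
(3,1): S=65.5692. Δ = (V_up−V_dn)/(S_up−S_dn) = (14.8758−49.6274)/(84.5842−49.8326) = -1.0000. V = [p*·14.8758 + (1−p*)·49.6274]/1.02 = 31.9407. B = V − Δ·S = 97.5098.
(3,2): S=111.2950. Δ = (V_up−V_dn)/(S_up−S_dn) = (44.1106−14.8758)/(143.5706−84.5842) = 0.4956. V = [p*·44.1106 + (1−p*)·14.8758]/1.02 = 28.6445. B = V − Δ·S = -26.5154.
(3,3): S=188.9086. Δ = (V_up−V_dn)/(S_up−S_dn) = (144.2321−44.1106)/(243.6921−143.5706) = 1.0000. V = [p*·144.2321 + (1−p*)·44.1106]/1.02 = 91.3988. B = V − Δ·S = -97.5098.
(2,0): S=50.8288. Δ = (V_up−V_dn)/(S_up−S_dn) = (31.9407−58.8799)/(65.5692−38.6299) = -1.0000. V = [p*·31.9407 + (1−p*)·58.8799]/1.02 = 44.7690. B = V − Δ·S = 95.5978.
(2,1): S=86.2752. Δ = (V_up−V_dn)/(S_up−S_dn) = (28.6445−31.9407)/(111.2950−65.5692) = -0.0721. V = [p*·28.6445 + (1−p*)·31.9407]/1.02 = 29.7291. B = V − Δ·S = 35.9483.
(2,2): S=146.4408. Δ = (V_up−V_dn)/(S_up−S_dn) = (91.3988−28.6445)/(188.9086−111.2950) = 0.8085. V = [p*·91.3988 + (1−p*)·28.6445]/1.02 = 58.2643. B = V − Δ·S = -60.1401.
(1,0): S=66.8800. Δ = (V_up−V_dn)/(S_up−S_dn) = (29.7291−44.7690)/(86.2752−50.8288) = -0.4243. V = [p*·29.7291 + (1−p*)·44.7690]/1.02 = 36.6578. B = V − Δ·S = 65.0351.
(1,1): S=113.5200. Δ = (V_up−V_dn)/(S_up−S_dn) = (58.2643−29.7291)/(146.4408−86.2752) = 0.4743. V = [p*·58.2643 + (1−p*)·29.7291]/1.02 = 42.8701. B = V − Δ·S = -10.9700.
(0,0): S=88.0000. Δ = (V_up−V_dn)/(S_up−S_dn) = (42.8701−36.6578)/(113.5200−66.8800) = 0.1332. V = [p*·42.8701 + (1−p*)·36.6578]/1.02 = 38.9268. B = V − Δ·S = 27.2055.
Each (Δ,B) replicates both successor values, so the strategy is self-financing and V0 is arbitrage-free.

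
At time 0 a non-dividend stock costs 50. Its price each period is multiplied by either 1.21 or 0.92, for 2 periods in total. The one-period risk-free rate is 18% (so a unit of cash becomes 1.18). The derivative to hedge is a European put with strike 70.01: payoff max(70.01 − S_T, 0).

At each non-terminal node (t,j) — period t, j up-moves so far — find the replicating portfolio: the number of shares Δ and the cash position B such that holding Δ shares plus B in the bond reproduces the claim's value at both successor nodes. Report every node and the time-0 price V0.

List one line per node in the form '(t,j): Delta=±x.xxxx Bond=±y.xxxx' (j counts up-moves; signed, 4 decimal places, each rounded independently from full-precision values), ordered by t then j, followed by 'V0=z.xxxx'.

(0,0): Delta=-0.8326 Bond=43.7537
(1,0): Delta=-1.0000 Bond=59.3305
(1,1): Delta=-0.8179 Bond=50.7408
V0=2.1245

The replicating-portfolio and risk-neutral prices coincide; use p* = (1.18−0.92)/(1.21−0.92) = 0.8966 for the latter.
Terminal payoffs: V(2,0)=27.6900, V(2,1)=14.3500, V(2,2)=0.0000
  t=1,j=0: stock 46.0000 → up 55.6600 (V=14.3500), down 42.3200 (V=27.6900). Price 13.3305; hedge Δ=-1.0000, bond B=59.3305.
  t=1,j=1: stock 60.5000 → up 73.2050 (V=0.0000), down 55.6600 (V=14.3500). Price 1.2580; hedge Δ=-0.8179, bond B=50.7408.
  t=0,j=0: stock 50.0000 → up 60.5000 (V=1.2580), down 46.0000 (V=13.3305). Price 2.1245; hedge Δ=-0.8326, bond B=43.7537.
Check: Δ(0,0)·S0 + B(0,0) = 2.1245 = V0.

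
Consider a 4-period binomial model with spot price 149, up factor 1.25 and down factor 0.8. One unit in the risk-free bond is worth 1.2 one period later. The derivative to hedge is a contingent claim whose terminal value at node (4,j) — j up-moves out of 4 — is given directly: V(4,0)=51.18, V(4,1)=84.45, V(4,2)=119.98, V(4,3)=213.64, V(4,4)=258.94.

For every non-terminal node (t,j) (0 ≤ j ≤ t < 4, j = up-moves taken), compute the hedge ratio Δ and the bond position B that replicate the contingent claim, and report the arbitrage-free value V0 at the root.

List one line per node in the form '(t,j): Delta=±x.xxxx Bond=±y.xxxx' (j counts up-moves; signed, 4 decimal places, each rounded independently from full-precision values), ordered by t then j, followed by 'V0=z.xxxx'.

(0,0): Delta=0.4980 Bond=39.5066
(1,0): Delta=1.0543 Bond=-18.8979
(1,1): Delta=0.4535 Bond=55.6962
(2,0): Delta=0.6851 Bond=12.5245
(2,1): Delta=1.0838 Bond=-27.0778
(2,2): Delta=0.4031 Bond=78.5746
(3,0): Delta=0.9691 Bond=-6.6389
(3,1): Delta=0.6624 Bond=17.7380
(3,2): Delta=1.1175 Bond=-38.7722
(3,3): Delta=0.3459 Bond=110.9222
V0=113.7076

Since d<R<u, set p* = (R−d)/(u−d) = 0.8889; price each node as the discounted p*-expectation of its children.
Terminal values V(4,·): V(4,0)=51.1800, V(4,1)=84.4500, V(4,2)=119.9800, V(4,3)=213.6400, V(4,4)=258.9400
  t=3,j=0: stock 76.2880 → up 95.3600 (V=84.4500), down 61.0304 (V=51.1800). Price 67.2944; hedge Δ=0.9691, bond B=-6.6389.
  t=3,j=1: stock 119.2000 → up 149.0000 (V=119.9800), down 95.3600 (V=84.4500). Price 96.6935; hedge Δ=0.6624, bond B=17.7380.
  t=3,j=2: stock 186.2500 → up 232.8125 (V=213.6400), down 149.0000 (V=119.9800). Price 169.3611; hedge Δ=1.1175, bond B=-38.7722.
  t=3,j=3: stock 291.0156 → up 363.7695 (V=258.9400), down 232.8125 (V=213.6400). Price 211.5889; hedge Δ=0.3459, bond B=110.9222.
  t=2,j=0: stock 95.3600 → up 119.2000 (V=96.6935), down 76.2880 (V=67.2944). Price 77.8558; hedge Δ=0.6851, bond B=12.5245.
  t=2,j=1: stock 149.0000 → up 186.2500 (V=169.3611), down 119.2000 (V=96.6935). Price 134.4058; hedge Δ=1.0838, bond B=-27.0778.
  t=2,j=2: stock 232.8125 → up 291.0156 (V=211.5889), down 186.2500 (V=169.3611). Price 172.4141; hedge Δ=0.4031, bond B=78.5746.
  t=1,j=0: stock 119.2000 → up 149.0000 (V=134.4058), down 95.3600 (V=77.8558). Price 106.7687; hedge Δ=1.0543, bond B=-18.8979.
  t=1,j=1: stock 186.2500 → up 232.8125 (V=172.4141), down 149.0000 (V=134.4058). Price 140.1591; hedge Δ=0.4535, bond B=55.6962.
  t=0,j=0: stock 149.0000 → up 186.2500 (V=140.1591), down 119.2000 (V=106.7687). Price 113.7076; hedge Δ=0.4980, bond B=39.5066.
The time-0 hedge costs 113.7076, which is the no-arbitrage price.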